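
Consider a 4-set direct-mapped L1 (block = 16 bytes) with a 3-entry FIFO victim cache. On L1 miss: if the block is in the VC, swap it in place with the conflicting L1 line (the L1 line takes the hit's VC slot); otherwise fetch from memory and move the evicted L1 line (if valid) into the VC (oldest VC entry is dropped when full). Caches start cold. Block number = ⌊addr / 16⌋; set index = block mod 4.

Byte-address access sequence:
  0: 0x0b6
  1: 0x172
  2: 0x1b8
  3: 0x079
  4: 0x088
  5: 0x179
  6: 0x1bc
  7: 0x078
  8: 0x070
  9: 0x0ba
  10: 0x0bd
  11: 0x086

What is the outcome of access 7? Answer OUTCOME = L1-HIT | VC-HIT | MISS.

OUTCOME = VC-HIT

#0 0xb6→b11/s3 MISS; vc=[]
#1 0x172→b23/s3 MISS; vc=[11]
#2 0x1b8→b27/s3 MISS; vc=[11,23]
#3 0x79→b7/s3 MISS; vc=[11,23,27]
#4 0x88→b8/s0 MISS; vc=[11,23,27]
#5 0x179→b23/s3 VC-HIT; vc=[11,7,27]
#6 0x1bc→b27/s3 VC-HIT; vc=[11,7,23]
#7 0x78→b7/s3 VC-HIT; vc=[11,27,23]
#8 0x70→b7/s3 L1-HIT; vc=[11,27,23]
#9 0xba→b11/s3 VC-HIT; vc=[7,27,23]
#10 0xbd→b11/s3 L1-HIT; vc=[7,27,23]
#11 0x86→b8/s0 L1-HIT; vc=[7,27,23]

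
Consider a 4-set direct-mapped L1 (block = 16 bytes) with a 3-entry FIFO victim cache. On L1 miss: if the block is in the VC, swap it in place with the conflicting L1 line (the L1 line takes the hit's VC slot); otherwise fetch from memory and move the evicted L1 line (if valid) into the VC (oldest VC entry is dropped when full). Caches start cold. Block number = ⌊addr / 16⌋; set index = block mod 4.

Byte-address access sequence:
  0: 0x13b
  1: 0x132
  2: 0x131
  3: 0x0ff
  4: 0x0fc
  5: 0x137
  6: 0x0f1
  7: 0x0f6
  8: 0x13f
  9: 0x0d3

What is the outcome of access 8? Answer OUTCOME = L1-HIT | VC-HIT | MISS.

#0 0x13b→b19/s3 MISS; vc=[]
#1 0x132→b19/s3 L1-HIT; vc=[]
#2 0x131→b19/s3 L1-HIT; vc=[]
#3 0xff→b15/s3 MISS; vc=[19]
#4 0xfc→b15/s3 L1-HIT; vc=[19]
#5 0x137→b19/s3 VC-HIT; vc=[15]
#6 0xf1→b15/s3 VC-HIT; vc=[19]
#7 0xf6→b15/s3 L1-HIT; vc=[19]
#8 0x13f→b19/s3 VC-HIT; vc=[15]
#9 0xd3→b13/s1 MISS; vc=[15]

OUTCOME = VC-HIT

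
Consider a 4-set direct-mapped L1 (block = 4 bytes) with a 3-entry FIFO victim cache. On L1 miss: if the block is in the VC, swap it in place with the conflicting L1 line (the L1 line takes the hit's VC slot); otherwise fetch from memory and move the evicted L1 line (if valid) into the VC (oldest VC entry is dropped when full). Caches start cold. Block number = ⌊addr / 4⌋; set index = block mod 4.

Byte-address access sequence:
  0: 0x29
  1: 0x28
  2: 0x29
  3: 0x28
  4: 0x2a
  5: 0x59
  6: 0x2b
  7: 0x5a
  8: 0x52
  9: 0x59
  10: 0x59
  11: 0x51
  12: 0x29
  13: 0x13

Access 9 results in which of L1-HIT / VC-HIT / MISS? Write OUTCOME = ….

0: 0x29 (blk 10, set 2) → MISS  vc=[]
1: 0x28 (blk 10, set 2) → L1-HIT  vc=[]
2: 0x29 (blk 10, set 2) → L1-HIT  vc=[]
3: 0x28 (blk 10, set 2) → L1-HIT  vc=[]
4: 0x2a (blk 10, set 2) → L1-HIT  vc=[]
5: 0x59 (blk 22, set 2) → MISS  vc=[10]
6: 0x2b (blk 10, set 2) → VC-HIT  vc=[22]
7: 0x5a (blk 22, set 2) → VC-HIT  vc=[10]
8: 0x52 (blk 20, set 0) → MISS  vc=[10]
9: 0x59 (blk 22, set 2) → L1-HIT  vc=[10]
10: 0x59 (blk 22, set 2) → L1-HIT  vc=[10]
11: 0x51 (blk 20, set 0) → L1-HIT  vc=[10]
12: 0x29 (blk 10, set 2) → VC-HIT  vc=[22]
13: 0x13 (blk 4, set 0) → MISS  vc=[22, 20]

OUTCOME = L1-HIT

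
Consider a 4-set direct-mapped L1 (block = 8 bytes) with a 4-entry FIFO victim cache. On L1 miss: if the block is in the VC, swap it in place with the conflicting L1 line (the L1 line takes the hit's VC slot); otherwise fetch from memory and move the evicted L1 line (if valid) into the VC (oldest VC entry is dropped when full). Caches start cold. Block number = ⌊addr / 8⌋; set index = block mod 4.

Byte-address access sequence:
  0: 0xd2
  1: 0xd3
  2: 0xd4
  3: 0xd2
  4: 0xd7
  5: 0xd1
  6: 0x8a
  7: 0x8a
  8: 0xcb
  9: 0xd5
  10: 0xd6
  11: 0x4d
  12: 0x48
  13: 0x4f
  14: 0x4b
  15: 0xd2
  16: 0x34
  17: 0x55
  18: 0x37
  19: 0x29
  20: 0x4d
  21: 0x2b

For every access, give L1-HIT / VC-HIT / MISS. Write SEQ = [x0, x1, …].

#0 0xd2→b26/s2 MISS; vc=[]
#1 0xd3→b26/s2 L1-HIT; vc=[]
#2 0xd4→b26/s2 L1-HIT; vc=[]
#3 0xd2→b26/s2 L1-HIT; vc=[]
#4 0xd7→b26/s2 L1-HIT; vc=[]
#5 0xd1→b26/s2 L1-HIT; vc=[]
#6 0x8a→b17/s1 MISS; vc=[]
#7 0x8a→b17/s1 L1-HIT; vc=[]
#8 0xcb→b25/s1 MISS; vc=[17]
#9 0xd5→b26/s2 L1-HIT; vc=[17]
#10 0xd6→b26/s2 L1-HIT; vc=[17]
#11 0x4d→b9/s1 MISS; vc=[17,25]
#12 0x48→b9/s1 L1-HIT; vc=[17,25]
#13 0x4f→b9/s1 L1-HIT; vc=[17,25]
#14 0x4b→b9/s1 L1-HIT; vc=[17,25]
#15 0xd2→b26/s2 L1-HIT; vc=[17,25]
#16 0x34→b6/s2 MISS; vc=[17,25,26]
#17 0x55→b10/s2 MISS; vc=[17,25,26,6]
#18 0x37→b6/s2 VC-HIT; vc=[17,25,26,10]
#19 0x29→b5/s1 MISS; vc=[25,26,10,9]
#20 0x4d→b9/s1 VC-HIT; vc=[25,26,10,5]
#21 0x2b→b5/s1 VC-HIT; vc=[25,26,10,9]

SEQ = [MISS, L1-HIT, L1-HIT, L1-HIT, L1-HIT, L1-HIT, MISS, L1-HIT, MISS, L1-HIT, L1-HIT, MISS, L1-HIT, L1-HIT, L1-HIT, L1-HIT, MISS, MISS, VC-HIT, MISS, VC-HIT, VC-HIT]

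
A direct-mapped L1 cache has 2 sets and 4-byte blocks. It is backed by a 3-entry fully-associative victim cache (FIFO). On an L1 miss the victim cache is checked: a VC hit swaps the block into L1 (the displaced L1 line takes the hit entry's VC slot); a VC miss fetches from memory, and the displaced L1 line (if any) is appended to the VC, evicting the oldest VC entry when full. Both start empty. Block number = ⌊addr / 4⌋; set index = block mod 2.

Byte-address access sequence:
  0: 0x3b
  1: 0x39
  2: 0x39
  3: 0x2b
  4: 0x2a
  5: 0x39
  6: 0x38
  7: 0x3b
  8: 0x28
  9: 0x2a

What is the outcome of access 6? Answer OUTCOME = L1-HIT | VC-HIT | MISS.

#0 0x3b→b14/s0 MISS; vc=[]
#1 0x39→b14/s0 L1-HIT; vc=[]
#2 0x39→b14/s0 L1-HIT; vc=[]
#3 0x2b→b10/s0 MISS; vc=[14]
#4 0x2a→b10/s0 L1-HIT; vc=[14]
#5 0x39→b14/s0 VC-HIT; vc=[10]
#6 0x38→b14/s0 L1-HIT; vc=[10]
#7 0x3b→b14/s0 L1-HIT; vc=[10]
#8 0x28→b10/s0 VC-HIT; vc=[14]
#9 0x2a→b10/s0 L1-HIT; vc=[14]

OUTCOME = L1-HIT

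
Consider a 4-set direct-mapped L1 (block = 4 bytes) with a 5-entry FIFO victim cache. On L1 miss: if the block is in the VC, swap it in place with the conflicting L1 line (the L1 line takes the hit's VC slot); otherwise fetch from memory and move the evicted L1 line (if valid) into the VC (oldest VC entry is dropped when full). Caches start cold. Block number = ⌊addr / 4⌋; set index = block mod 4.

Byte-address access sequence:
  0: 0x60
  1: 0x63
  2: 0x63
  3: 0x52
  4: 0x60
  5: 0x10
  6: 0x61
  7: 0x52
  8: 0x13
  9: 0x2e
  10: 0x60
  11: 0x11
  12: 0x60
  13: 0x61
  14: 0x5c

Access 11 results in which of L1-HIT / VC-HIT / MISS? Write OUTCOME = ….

#0 0x60→b24/s0 MISS; vc=[]
#1 0x63→b24/s0 L1-HIT; vc=[]
#2 0x63→b24/s0 L1-HIT; vc=[]
#3 0x52→b20/s0 MISS; vc=[24]
#4 0x60→b24/s0 VC-HIT; vc=[20]
#5 0x10→b4/s0 MISS; vc=[20,24]
#6 0x61→b24/s0 VC-HIT; vc=[20,4]
#7 0x52→b20/s0 VC-HIT; vc=[24,4]
#8 0x13→b4/s0 VC-HIT; vc=[24,20]
#9 0x2e→b11/s3 MISS; vc=[24,20]
#10 0x60→b24/s0 VC-HIT; vc=[4,20]
#11 0x11→b4/s0 VC-HIT; vc=[24,20]
#12 0x60→b24/s0 VC-HIT; vc=[4,20]
#13 0x61→b24/s0 L1-HIT; vc=[4,20]
#14 0x5c→b23/s3 MISS; vc=[4,20,11]

OUTCOME = VC-HIT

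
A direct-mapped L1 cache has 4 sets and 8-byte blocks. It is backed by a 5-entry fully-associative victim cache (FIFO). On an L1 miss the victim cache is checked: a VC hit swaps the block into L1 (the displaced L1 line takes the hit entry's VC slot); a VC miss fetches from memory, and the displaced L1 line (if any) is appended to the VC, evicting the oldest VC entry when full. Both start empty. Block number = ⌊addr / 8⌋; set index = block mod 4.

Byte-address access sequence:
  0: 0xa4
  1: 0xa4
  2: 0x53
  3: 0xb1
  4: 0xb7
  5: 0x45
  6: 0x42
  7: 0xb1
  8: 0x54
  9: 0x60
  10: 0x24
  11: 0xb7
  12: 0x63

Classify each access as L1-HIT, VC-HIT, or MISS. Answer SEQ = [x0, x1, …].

  [0] addr=0xa4 blk=20 s=0: MISS | VC []
  [1] addr=0xa4 blk=20 s=0: L1-HIT | VC []
  [2] addr=0x53 blk=10 s=2: MISS | VC []
  [3] addr=0xb1 blk=22 s=2: MISS | VC [10]
  [4] addr=0xb7 blk=22 s=2: L1-HIT | VC [10]
  [5] addr=0x45 blk=8 s=0: MISS | VC [10, 20]
  [6] addr=0x42 blk=8 s=0: L1-HIT | VC [10, 20]
  [7] addr=0xb1 blk=22 s=2: L1-HIT | VC [10, 20]
  [8] addr=0x54 blk=10 s=2: VC-HIT | VC [22, 20]
  [9] addr=0x60 blk=12 s=0: MISS | VC [22, 20, 8]
  [10] addr=0x24 blk=4 s=0: MISS | VC [22, 20, 8, 12]
  [11] addr=0xb7 blk=22 s=2: VC-HIT | VC [10, 20, 8, 12]
  [12] addr=0x63 blk=12 s=0: VC-HIT | VC [10, 20, 8, 4]

SEQ = [MISS, L1-HIT, MISS, MISS, L1-HIT, MISS, L1-HIT, L1-HIT, VC-HIT, MISS, MISS, VC-HIT, VC-HIT]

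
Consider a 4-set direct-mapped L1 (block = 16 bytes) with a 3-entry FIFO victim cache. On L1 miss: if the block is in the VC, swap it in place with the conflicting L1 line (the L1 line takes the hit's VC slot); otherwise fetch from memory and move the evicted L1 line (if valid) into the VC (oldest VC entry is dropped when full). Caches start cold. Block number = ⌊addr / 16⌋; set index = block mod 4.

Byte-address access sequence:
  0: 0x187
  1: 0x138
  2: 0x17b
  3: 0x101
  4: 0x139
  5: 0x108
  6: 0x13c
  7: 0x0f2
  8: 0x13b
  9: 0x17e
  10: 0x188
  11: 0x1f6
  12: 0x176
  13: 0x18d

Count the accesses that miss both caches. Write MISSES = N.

  [0] addr=0x187 blk=24 s=0: MISS | VC []
  [1] addr=0x138 blk=19 s=3: MISS | VC []
  [2] addr=0x17b blk=23 s=3: MISS | VC [19]
  [3] addr=0x101 blk=16 s=0: MISS | VC [19, 24]
  [4] addr=0x139 blk=19 s=3: VC-HIT | VC [23, 24]
  [5] addr=0x108 blk=16 s=0: L1-HIT | VC [23, 24]
  [6] addr=0x13c blk=19 s=3: L1-HIT | VC [23, 24]
  [7] addr=0xf2 blk=15 s=3: MISS | VC [23, 24, 19]
  [8] addr=0x13b blk=19 s=3: VC-HIT | VC [23, 24, 15]
  [9] addr=0x17e blk=23 s=3: VC-HIT | VC [19, 24, 15]
  [10] addr=0x188 blk=24 s=0: VC-HIT | VC [19, 16, 15]
  [11] addr=0x1f6 blk=31 s=3: MISS | VC [16, 15, 23]
  [12] addr=0x176 blk=23 s=3: VC-HIT | VC [16, 15, 31]
  [13] addr=0x18d blk=24 s=0: L1-HIT | VC [16, 15, 31]

MISSES = 6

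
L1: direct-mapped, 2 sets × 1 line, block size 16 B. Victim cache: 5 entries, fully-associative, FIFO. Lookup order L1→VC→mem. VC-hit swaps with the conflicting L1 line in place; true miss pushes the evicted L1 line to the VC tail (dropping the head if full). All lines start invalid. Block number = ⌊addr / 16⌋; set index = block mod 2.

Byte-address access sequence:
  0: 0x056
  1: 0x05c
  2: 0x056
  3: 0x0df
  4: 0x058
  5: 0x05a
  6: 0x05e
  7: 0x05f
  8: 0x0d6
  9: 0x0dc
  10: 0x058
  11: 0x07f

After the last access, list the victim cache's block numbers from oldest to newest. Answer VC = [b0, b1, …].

VC = [13, 5]

0: 0x56 (blk 5, set 1) → MISS  vc=[]
1: 0x5c (blk 5, set 1) → L1-HIT  vc=[]
2: 0x56 (blk 5, set 1) → L1-HIT  vc=[]
3: 0xdf (blk 13, set 1) → MISS  vc=[5]
4: 0x58 (blk 5, set 1) → VC-HIT  vc=[13]
5: 0x5a (blk 5, set 1) → L1-HIT  vc=[13]
6: 0x5e (blk 5, set 1) → L1-HIT  vc=[13]
7: 0x5f (blk 5, set 1) → L1-HIT  vc=[13]
8: 0xd6 (blk 13, set 1) → VC-HIT  vc=[5]
9: 0xdc (blk 13, set 1) → L1-HIT  vc=[5]
10: 0x58 (blk 5, set 1) → VC-HIT  vc=[13]
11: 0x7f (blk 7, set 1) → MISS  vc=[13, 5]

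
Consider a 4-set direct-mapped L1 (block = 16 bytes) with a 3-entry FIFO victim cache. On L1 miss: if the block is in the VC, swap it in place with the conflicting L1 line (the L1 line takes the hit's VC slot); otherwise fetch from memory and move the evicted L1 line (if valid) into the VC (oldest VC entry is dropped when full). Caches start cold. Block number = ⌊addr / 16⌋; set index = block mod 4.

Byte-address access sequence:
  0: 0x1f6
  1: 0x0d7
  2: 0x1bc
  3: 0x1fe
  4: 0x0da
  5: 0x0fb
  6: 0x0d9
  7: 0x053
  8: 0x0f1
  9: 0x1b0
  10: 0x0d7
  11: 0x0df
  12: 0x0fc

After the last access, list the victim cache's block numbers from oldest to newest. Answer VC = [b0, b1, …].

0: 0x1f6 (blk 31, set 3) → MISS  vc=[]
1: 0xd7 (blk 13, set 1) → MISS  vc=[]
2: 0x1bc (blk 27, set 3) → MISS  vc=[31]
3: 0x1fe (blk 31, set 3) → VC-HIT  vc=[27]
4: 0xda (blk 13, set 1) → L1-HIT  vc=[27]
5: 0xfb (blk 15, set 3) → MISS  vc=[27, 31]
6: 0xd9 (blk 13, set 1) → L1-HIT  vc=[27, 31]
7: 0x53 (blk 5, set 1) → MISS  vc=[27, 31, 13]
8: 0xf1 (blk 15, set 3) → L1-HIT  vc=[27, 31, 13]
9: 0x1b0 (blk 27, set 3) → VC-HIT  vc=[15, 31, 13]
10: 0xd7 (blk 13, set 1) → VC-HIT  vc=[15, 31, 5]
11: 0xdf (blk 13, set 1) → L1-HIT  vc=[15, 31, 5]
12: 0xfc (blk 15, set 3) → VC-HIT  vc=[27, 31, 5]

VC = [27, 31, 5]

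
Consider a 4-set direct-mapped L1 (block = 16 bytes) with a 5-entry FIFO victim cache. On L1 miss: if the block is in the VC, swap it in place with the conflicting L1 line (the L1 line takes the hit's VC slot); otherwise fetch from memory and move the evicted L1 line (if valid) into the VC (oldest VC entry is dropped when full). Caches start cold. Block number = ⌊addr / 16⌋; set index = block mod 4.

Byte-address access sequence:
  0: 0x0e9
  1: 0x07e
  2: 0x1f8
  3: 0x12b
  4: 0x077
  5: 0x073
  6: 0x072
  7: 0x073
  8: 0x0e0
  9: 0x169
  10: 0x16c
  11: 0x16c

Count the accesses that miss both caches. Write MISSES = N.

MISSES = 5

0: 0xe9 (blk 14, set 2) → MISS  vc=[]
1: 0x7e (blk 7, set 3) → MISS  vc=[]
2: 0x1f8 (blk 31, set 3) → MISS  vc=[7]
3: 0x12b (blk 18, set 2) → MISS  vc=[7, 14]
4: 0x77 (blk 7, set 3) → VC-HIT  vc=[31, 14]
5: 0x73 (blk 7, set 3) → L1-HIT  vc=[31, 14]
6: 0x72 (blk 7, set 3) → L1-HIT  vc=[31, 14]
7: 0x73 (blk 7, set 3) → L1-HIT  vc=[31, 14]
8: 0xe0 (blk 14, set 2) → VC-HIT  vc=[31, 18]
9: 0x169 (blk 22, set 2) → MISS  vc=[31, 18, 14]
10: 0x16c (blk 22, set 2) → L1-HIT  vc=[31, 18, 14]
11: 0x16c (blk 22, set 2) → L1-HIT  vc=[31, 18, 14]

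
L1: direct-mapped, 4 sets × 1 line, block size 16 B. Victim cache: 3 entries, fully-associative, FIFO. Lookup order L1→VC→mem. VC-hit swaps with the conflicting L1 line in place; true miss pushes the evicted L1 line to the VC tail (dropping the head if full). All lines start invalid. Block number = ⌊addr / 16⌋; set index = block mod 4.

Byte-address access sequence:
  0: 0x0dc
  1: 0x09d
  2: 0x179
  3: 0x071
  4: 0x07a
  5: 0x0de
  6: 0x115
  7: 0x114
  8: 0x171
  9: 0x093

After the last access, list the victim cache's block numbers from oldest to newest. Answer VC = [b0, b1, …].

VC = [17, 7, 13]

0: 0xdc (blk 13, set 1) → MISS  vc=[]
1: 0x9d (blk 9, set 1) → MISS  vc=[13]
2: 0x179 (blk 23, set 3) → MISS  vc=[13]
3: 0x71 (blk 7, set 3) → MISS  vc=[13, 23]
4: 0x7a (blk 7, set 3) → L1-HIT  vc=[13, 23]
5: 0xde (blk 13, set 1) → VC-HIT  vc=[9, 23]
6: 0x115 (blk 17, set 1) → MISS  vc=[9, 23, 13]
7: 0x114 (blk 17, set 1) → L1-HIT  vc=[9, 23, 13]
8: 0x171 (blk 23, set 3) → VC-HIT  vc=[9, 7, 13]
9: 0x93 (blk 9, set 1) → VC-HIT  vc=[17, 7, 13]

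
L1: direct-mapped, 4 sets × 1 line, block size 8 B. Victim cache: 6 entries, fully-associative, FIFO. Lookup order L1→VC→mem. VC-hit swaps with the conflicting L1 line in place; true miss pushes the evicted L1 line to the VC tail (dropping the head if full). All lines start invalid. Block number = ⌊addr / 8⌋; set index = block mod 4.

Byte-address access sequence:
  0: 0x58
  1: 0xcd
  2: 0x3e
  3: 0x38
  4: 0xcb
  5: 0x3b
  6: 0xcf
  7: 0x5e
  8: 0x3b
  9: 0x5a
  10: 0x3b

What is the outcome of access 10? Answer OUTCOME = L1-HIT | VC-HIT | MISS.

OUTCOME = VC-HIT

0: 0x58 (blk 11, set 3) → MISS  vc=[]
1: 0xcd (blk 25, set 1) → MISS  vc=[]
2: 0x3e (blk 7, set 3) → MISS  vc=[11]
3: 0x38 (blk 7, set 3) → L1-HIT  vc=[11]
4: 0xcb (blk 25, set 1) → L1-HIT  vc=[11]
5: 0x3b (blk 7, set 3) → L1-HIT  vc=[11]
6: 0xcf (blk 25, set 1) → L1-HIT  vc=[11]
7: 0x5e (blk 11, set 3) → VC-HIT  vc=[7]
8: 0x3b (blk 7, set 3) → VC-HIT  vc=[11]
9: 0x5a (blk 11, set 3) → VC-HIT  vc=[7]
10: 0x3b (blk 7, set 3) → VC-HIT  vc=[11]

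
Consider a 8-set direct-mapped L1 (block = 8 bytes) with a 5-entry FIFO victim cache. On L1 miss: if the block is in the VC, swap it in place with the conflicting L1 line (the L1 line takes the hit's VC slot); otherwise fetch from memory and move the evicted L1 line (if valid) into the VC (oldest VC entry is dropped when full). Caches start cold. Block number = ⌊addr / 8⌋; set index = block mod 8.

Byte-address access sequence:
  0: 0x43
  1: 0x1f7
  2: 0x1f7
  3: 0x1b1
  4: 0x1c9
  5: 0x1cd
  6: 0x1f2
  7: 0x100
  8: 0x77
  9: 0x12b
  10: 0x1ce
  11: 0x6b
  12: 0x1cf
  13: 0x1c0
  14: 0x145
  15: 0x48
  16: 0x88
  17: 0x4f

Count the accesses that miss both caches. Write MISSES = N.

MISSES = 12

#0 0x43→b8/s0 MISS; vc=[]
#1 0x1f7→b62/s6 MISS; vc=[]
#2 0x1f7→b62/s6 L1-HIT; vc=[]
#3 0x1b1→b54/s6 MISS; vc=[62]
#4 0x1c9→b57/s1 MISS; vc=[62]
#5 0x1cd→b57/s1 L1-HIT; vc=[62]
#6 0x1f2→b62/s6 VC-HIT; vc=[54]
#7 0x100→b32/s0 MISS; vc=[54,8]
#8 0x77→b14/s6 MISS; vc=[54,8,62]
#9 0x12b→b37/s5 MISS; vc=[54,8,62]
#10 0x1ce→b57/s1 L1-HIT; vc=[54,8,62]
#11 0x6b→b13/s5 MISS; vc=[54,8,62,37]
#12 0x1cf→b57/s1 L1-HIT; vc=[54,8,62,37]
#13 0x1c0→b56/s0 MISS; vc=[54,8,62,37,32]
#14 0x145→b40/s0 MISS; vc=[8,62,37,32,56]
#15 0x48→b9/s1 MISS; vc=[62,37,32,56,57]
#16 0x88→b17/s1 MISS; vc=[37,32,56,57,9]
#17 0x4f→b9/s1 VC-HIT; vc=[37,32,56,57,17]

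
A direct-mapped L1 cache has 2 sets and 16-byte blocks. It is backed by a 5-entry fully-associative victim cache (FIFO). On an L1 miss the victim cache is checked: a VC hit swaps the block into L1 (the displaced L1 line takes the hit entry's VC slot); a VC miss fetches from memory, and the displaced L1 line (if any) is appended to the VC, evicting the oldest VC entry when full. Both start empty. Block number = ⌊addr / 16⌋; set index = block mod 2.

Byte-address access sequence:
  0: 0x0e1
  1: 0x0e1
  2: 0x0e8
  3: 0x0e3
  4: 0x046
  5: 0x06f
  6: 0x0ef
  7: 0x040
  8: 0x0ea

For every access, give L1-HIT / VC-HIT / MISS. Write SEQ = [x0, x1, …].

SEQ = [MISS, L1-HIT, L1-HIT, L1-HIT, MISS, MISS, VC-HIT, VC-HIT, VC-HIT]

  [0] addr=0xe1 blk=14 s=0: MISS | VC []
  [1] addr=0xe1 blk=14 s=0: L1-HIT | VC []
  [2] addr=0xe8 blk=14 s=0: L1-HIT | VC []
  [3] addr=0xe3 blk=14 s=0: L1-HIT | VC []
  [4] addr=0x46 blk=4 s=0: MISS | VC [14]
  [5] addr=0x6f blk=6 s=0: MISS | VC [14, 4]
  [6] addr=0xef blk=14 s=0: VC-HIT | VC [6, 4]
  [7] addr=0x40 blk=4 s=0: VC-HIT | VC [6, 14]
  [8] addr=0xea blk=14 s=0: VC-HIT | VC [6, 4]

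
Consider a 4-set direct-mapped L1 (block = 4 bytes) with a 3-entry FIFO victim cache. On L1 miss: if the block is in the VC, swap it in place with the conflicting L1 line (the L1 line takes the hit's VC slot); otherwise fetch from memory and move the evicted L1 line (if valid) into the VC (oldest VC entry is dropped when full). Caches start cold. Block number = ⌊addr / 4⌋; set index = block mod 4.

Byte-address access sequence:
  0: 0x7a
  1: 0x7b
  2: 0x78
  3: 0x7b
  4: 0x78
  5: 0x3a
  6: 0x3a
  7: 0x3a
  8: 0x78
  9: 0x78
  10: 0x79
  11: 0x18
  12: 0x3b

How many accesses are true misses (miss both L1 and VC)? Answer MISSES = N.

MISSES = 3

  [0] addr=0x7a blk=30 s=2: MISS | VC []
  [1] addr=0x7b blk=30 s=2: L1-HIT | VC []
  [2] addr=0x78 blk=30 s=2: L1-HIT | VC []
  [3] addr=0x7b blk=30 s=2: L1-HIT | VC []
  [4] addr=0x78 blk=30 s=2: L1-HIT | VC []
  [5] addr=0x3a blk=14 s=2: MISS | VC [30]
  [6] addr=0x3a blk=14 s=2: L1-HIT | VC [30]
  [7] addr=0x3a blk=14 s=2: L1-HIT | VC [30]
  [8] addr=0x78 blk=30 s=2: VC-HIT | VC [14]
  [9] addr=0x78 blk=30 s=2: L1-HIT | VC [14]
  [10] addr=0x79 blk=30 s=2: L1-HIT | VC [14]
  [11] addr=0x18 blk=6 s=2: MISS | VC [14, 30]
  [12] addr=0x3b blk=14 s=2: VC-HIT | VC [6, 30]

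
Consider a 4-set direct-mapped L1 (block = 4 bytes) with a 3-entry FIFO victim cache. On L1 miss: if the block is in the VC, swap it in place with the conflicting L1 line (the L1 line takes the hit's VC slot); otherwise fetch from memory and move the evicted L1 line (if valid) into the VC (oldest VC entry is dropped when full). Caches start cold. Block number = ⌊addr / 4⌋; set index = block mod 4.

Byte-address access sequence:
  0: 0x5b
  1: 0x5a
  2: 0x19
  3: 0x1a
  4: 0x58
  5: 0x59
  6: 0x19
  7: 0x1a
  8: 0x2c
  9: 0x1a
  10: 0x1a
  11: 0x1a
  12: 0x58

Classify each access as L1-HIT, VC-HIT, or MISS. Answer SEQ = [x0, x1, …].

0: 0x5b (blk 22, set 2) → MISS  vc=[]
1: 0x5a (blk 22, set 2) → L1-HIT  vc=[]
2: 0x19 (blk 6, set 2) → MISS  vc=[22]
3: 0x1a (blk 6, set 2) → L1-HIT  vc=[22]
4: 0x58 (blk 22, set 2) → VC-HIT  vc=[6]
5: 0x59 (blk 22, set 2) → L1-HIT  vc=[6]
6: 0x19 (blk 6, set 2) → VC-HIT  vc=[22]
7: 0x1a (blk 6, set 2) → L1-HIT  vc=[22]
8: 0x2c (blk 11, set 3) → MISS  vc=[22]
9: 0x1a (blk 6, set 2) → L1-HIT  vc=[22]
10: 0x1a (blk 6, set 2) → L1-HIT  vc=[22]
11: 0x1a (blk 6, set 2) → L1-HIT  vc=[22]
12: 0x58 (blk 22, set 2) → VC-HIT  vc=[6]

SEQ = [MISS, L1-HIT, MISS, L1-HIT, VC-HIT, L1-HIT, VC-HIT, L1-HIT, MISS, L1-HIT, L1-HIT, L1-HIT, VC-HIT]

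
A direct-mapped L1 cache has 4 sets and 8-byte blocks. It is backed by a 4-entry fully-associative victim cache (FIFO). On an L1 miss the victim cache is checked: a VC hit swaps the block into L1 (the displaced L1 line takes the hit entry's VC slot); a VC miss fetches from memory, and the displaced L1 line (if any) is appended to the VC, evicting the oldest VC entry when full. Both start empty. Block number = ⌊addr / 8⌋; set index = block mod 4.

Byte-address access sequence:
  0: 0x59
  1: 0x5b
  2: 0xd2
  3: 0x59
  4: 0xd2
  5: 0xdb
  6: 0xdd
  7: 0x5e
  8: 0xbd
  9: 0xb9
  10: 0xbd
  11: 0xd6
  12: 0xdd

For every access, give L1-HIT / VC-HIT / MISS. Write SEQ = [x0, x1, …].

#0 0x59→b11/s3 MISS; vc=[]
#1 0x5b→b11/s3 L1-HIT; vc=[]
#2 0xd2→b26/s2 MISS; vc=[]
#3 0x59→b11/s3 L1-HIT; vc=[]
#4 0xd2→b26/s2 L1-HIT; vc=[]
#5 0xdb→b27/s3 MISS; vc=[11]
#6 0xdd→b27/s3 L1-HIT; vc=[11]
#7 0x5e→b11/s3 VC-HIT; vc=[27]
#8 0xbd→b23/s3 MISS; vc=[27,11]
#9 0xb9→b23/s3 L1-HIT; vc=[27,11]
#10 0xbd→b23/s3 L1-HIT; vc=[27,11]
#11 0xd6→b26/s2 L1-HIT; vc=[27,11]
#12 0xdd→b27/s3 VC-HIT; vc=[23,11]

SEQ = [MISS, L1-HIT, MISS, L1-HIT, L1-HIT, MISS, L1-HIT, VC-HIT, MISS, L1-HIT, L1-HIT, L1-HIT, VC-HIT]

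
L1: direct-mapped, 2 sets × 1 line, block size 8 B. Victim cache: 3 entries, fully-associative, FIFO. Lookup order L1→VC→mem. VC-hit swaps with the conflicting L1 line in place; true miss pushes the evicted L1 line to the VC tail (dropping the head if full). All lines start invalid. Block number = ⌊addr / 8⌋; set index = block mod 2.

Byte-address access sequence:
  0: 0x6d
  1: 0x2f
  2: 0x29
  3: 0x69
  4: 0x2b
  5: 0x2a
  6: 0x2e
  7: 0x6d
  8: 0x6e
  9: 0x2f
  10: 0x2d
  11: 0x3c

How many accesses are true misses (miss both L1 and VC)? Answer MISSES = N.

MISSES = 3

0: 0x6d (blk 13, set 1) → MISS  vc=[]
1: 0x2f (blk 5, set 1) → MISS  vc=[13]
2: 0x29 (blk 5, set 1) → L1-HIT  vc=[13]
3: 0x69 (blk 13, set 1) → VC-HIT  vc=[5]
4: 0x2b (blk 5, set 1) → VC-HIT  vc=[13]
5: 0x2a (blk 5, set 1) → L1-HIT  vc=[13]
6: 0x2e (blk 5, set 1) → L1-HIT  vc=[13]
7: 0x6d (blk 13, set 1) → VC-HIT  vc=[5]
8: 0x6e (blk 13, set 1) → L1-HIT  vc=[5]
9: 0x2f (blk 5, set 1) → VC-HIT  vc=[13]
10: 0x2d (blk 5, set 1) → L1-HIT  vc=[13]
11: 0x3c (blk 7, set 1) → MISS  vc=[13, 5]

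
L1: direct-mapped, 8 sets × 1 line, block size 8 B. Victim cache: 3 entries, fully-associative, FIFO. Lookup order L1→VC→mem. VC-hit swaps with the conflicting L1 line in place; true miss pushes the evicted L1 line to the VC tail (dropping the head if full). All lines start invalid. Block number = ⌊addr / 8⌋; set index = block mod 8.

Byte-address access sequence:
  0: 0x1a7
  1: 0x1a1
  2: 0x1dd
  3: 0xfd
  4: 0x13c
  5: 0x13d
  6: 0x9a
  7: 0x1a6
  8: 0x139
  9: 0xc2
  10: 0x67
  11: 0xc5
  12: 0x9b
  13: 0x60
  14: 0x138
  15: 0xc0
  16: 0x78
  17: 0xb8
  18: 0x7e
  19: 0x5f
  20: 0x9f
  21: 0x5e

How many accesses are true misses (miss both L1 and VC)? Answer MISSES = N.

MISSES = 10

  [0] addr=0x1a7 blk=52 s=4: MISS | VC []
  [1] addr=0x1a1 blk=52 s=4: L1-HIT | VC []
  [2] addr=0x1dd blk=59 s=3: MISS | VC []
  [3] addr=0xfd blk=31 s=7: MISS | VC []
  [4] addr=0x13c blk=39 s=7: MISS | VC [31]
  [5] addr=0x13d blk=39 s=7: L1-HIT | VC [31]
  [6] addr=0x9a blk=19 s=3: MISS | VC [31, 59]
  [7] addr=0x1a6 blk=52 s=4: L1-HIT | VC [31, 59]
  [8] addr=0x139 blk=39 s=7: L1-HIT | VC [31, 59]
  [9] addr=0xc2 blk=24 s=0: MISS | VC [31, 59]
  [10] addr=0x67 blk=12 s=4: MISS | VC [31, 59, 52]
  [11] addr=0xc5 blk=24 s=0: L1-HIT | VC [31, 59, 52]
  [12] addr=0x9b blk=19 s=3: L1-HIT | VC [31, 59, 52]
  [13] addr=0x60 blk=12 s=4: L1-HIT | VC [31, 59, 52]
  [14] addr=0x138 blk=39 s=7: L1-HIT | VC [31, 59, 52]
  [15] addr=0xc0 blk=24 s=0: L1-HIT | VC [31, 59, 52]
  [16] addr=0x78 blk=15 s=7: MISS | VC [59, 52, 39]
  [17] addr=0xb8 blk=23 s=7: MISS | VC [52, 39, 15]
  [18] addr=0x7e blk=15 s=7: VC-HIT | VC [52, 39, 23]
  [19] addr=0x5f blk=11 s=3: MISS | VC [39, 23, 19]
  [20] addr=0x9f blk=19 s=3: VC-HIT | VC [39, 23, 11]
  [21] addr=0x5e blk=11 s=3: VC-HIT | VC [39, 23, 19]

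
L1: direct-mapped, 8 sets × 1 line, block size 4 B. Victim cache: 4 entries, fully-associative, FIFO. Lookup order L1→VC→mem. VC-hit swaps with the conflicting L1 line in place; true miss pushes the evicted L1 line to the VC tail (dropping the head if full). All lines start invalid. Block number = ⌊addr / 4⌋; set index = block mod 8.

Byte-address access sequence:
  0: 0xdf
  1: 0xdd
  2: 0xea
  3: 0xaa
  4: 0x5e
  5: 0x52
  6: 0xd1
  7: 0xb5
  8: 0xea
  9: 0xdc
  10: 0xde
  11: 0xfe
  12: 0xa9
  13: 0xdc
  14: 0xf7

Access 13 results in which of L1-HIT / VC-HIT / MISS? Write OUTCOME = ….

0: 0xdf (blk 55, set 7) → MISS  vc=[]
1: 0xdd (blk 55, set 7) → L1-HIT  vc=[]
2: 0xea (blk 58, set 2) → MISS  vc=[]
3: 0xaa (blk 42, set 2) → MISS  vc=[58]
4: 0x5e (blk 23, set 7) → MISS  vc=[58, 55]
5: 0x52 (blk 20, set 4) → MISS  vc=[58, 55]
6: 0xd1 (blk 52, set 4) → MISS  vc=[58, 55, 20]
7: 0xb5 (blk 45, set 5) → MISS  vc=[58, 55, 20]
8: 0xea (blk 58, set 2) → VC-HIT  vc=[42, 55, 20]
9: 0xdc (blk 55, set 7) → VC-HIT  vc=[42, 23, 20]
10: 0xde (blk 55, set 7) → L1-HIT  vc=[42, 23, 20]
11: 0xfe (blk 63, set 7) → MISS  vc=[42, 23, 20, 55]
12: 0xa9 (blk 42, set 2) → VC-HIT  vc=[58, 23, 20, 55]
13: 0xdc (blk 55, set 7) → VC-HIT  vc=[58, 23, 20, 63]
14: 0xf7 (blk 61, set 5) → MISS  vc=[23, 20, 63, 45]

OUTCOME = VC-HIT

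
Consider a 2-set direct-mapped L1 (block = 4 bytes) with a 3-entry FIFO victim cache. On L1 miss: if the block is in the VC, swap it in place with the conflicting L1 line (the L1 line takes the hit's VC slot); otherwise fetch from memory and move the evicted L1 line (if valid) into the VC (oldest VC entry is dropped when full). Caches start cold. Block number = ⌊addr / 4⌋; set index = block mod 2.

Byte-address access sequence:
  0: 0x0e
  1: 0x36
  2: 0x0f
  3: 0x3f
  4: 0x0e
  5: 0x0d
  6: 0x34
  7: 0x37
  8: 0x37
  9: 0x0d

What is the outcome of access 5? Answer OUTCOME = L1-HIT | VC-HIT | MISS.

  [0] addr=0xe blk=3 s=1: MISS | VC []
  [1] addr=0x36 blk=13 s=1: MISS | VC [3]
  [2] addr=0xf blk=3 s=1: VC-HIT | VC [13]
  [3] addr=0x3f blk=15 s=1: MISS | VC [13, 3]
  [4] addr=0xe blk=3 s=1: VC-HIT | VC [13, 15]
  [5] addr=0xd blk=3 s=1: L1-HIT | VC [13, 15]
  [6] addr=0x34 blk=13 s=1: VC-HIT | VC [3, 15]
  [7] addr=0x37 blk=13 s=1: L1-HIT | VC [3, 15]
  [8] addr=0x37 blk=13 s=1: L1-HIT | VC [3, 15]
  [9] addr=0xd blk=3 s=1: VC-HIT | VC [13, 15]

OUTCOME = L1-HIT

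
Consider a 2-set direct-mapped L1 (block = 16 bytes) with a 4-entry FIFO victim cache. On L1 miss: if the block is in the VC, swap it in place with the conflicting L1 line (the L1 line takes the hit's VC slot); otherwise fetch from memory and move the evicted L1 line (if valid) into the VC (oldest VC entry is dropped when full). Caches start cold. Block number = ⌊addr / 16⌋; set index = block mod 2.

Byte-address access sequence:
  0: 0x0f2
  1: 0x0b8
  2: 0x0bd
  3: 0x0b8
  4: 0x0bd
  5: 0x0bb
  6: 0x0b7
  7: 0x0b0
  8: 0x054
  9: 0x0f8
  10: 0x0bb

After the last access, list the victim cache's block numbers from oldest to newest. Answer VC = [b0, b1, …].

VC = [5, 15]

0: 0xf2 (blk 15, set 1) → MISS  vc=[]
1: 0xb8 (blk 11, set 1) → MISS  vc=[15]
2: 0xbd (blk 11, set 1) → L1-HIT  vc=[15]
3: 0xb8 (blk 11, set 1) → L1-HIT  vc=[15]
4: 0xbd (blk 11, set 1) → L1-HIT  vc=[15]
5: 0xbb (blk 11, set 1) → L1-HIT  vc=[15]
6: 0xb7 (blk 11, set 1) → L1-HIT  vc=[15]
7: 0xb0 (blk 11, set 1) → L1-HIT  vc=[15]
8: 0x54 (blk 5, set 1) → MISS  vc=[15, 11]
9: 0xf8 (blk 15, set 1) → VC-HIT  vc=[5, 11]
10: 0xbb (blk 11, set 1) → VC-HIT  vc=[5, 15]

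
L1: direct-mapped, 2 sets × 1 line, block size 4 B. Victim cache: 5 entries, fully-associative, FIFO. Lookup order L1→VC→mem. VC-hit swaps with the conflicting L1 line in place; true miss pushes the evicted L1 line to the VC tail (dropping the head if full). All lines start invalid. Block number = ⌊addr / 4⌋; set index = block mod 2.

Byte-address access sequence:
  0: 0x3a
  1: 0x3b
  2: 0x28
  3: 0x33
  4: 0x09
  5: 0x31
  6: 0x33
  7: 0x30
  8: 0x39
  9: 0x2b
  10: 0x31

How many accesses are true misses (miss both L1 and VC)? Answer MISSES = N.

MISSES = 4

  [0] addr=0x3a blk=14 s=0: MISS | VC []
  [1] addr=0x3b blk=14 s=0: L1-HIT | VC []
  [2] addr=0x28 blk=10 s=0: MISS | VC [14]
  [3] addr=0x33 blk=12 s=0: MISS | VC [14, 10]
  [4] addr=0x9 blk=2 s=0: MISS | VC [14, 10, 12]
  [5] addr=0x31 blk=12 s=0: VC-HIT | VC [14, 10, 2]
  [6] addr=0x33 blk=12 s=0: L1-HIT | VC [14, 10, 2]
  [7] addr=0x30 blk=12 s=0: L1-HIT | VC [14, 10, 2]
  [8] addr=0x39 blk=14 s=0: VC-HIT | VC [12, 10, 2]
  [9] addr=0x2b blk=10 s=0: VC-HIT | VC [12, 14, 2]
  [10] addr=0x31 blk=12 s=0: VC-HIT | VC [10, 14, 2]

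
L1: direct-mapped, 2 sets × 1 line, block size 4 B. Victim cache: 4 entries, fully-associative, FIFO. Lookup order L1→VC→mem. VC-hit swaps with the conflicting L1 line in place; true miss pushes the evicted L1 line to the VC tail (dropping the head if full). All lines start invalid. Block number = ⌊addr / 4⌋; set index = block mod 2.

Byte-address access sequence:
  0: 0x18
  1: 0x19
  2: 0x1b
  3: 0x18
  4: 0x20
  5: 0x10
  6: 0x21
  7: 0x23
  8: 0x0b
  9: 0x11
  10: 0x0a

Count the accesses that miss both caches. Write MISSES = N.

#0 0x18→b6/s0 MISS; vc=[]
#1 0x19→b6/s0 L1-HIT; vc=[]
#2 0x1b→b6/s0 L1-HIT; vc=[]
#3 0x18→b6/s0 L1-HIT; vc=[]
#4 0x20→b8/s0 MISS; vc=[6]
#5 0x10→b4/s0 MISS; vc=[6,8]
#6 0x21→b8/s0 VC-HIT; vc=[6,4]
#7 0x23→b8/s0 L1-HIT; vc=[6,4]
#8 0xb→b2/s0 MISS; vc=[6,4,8]
#9 0x11→b4/s0 VC-HIT; vc=[6,2,8]
#10 0xa→b2/s0 VC-HIT; vc=[6,4,8]

MISSES = 4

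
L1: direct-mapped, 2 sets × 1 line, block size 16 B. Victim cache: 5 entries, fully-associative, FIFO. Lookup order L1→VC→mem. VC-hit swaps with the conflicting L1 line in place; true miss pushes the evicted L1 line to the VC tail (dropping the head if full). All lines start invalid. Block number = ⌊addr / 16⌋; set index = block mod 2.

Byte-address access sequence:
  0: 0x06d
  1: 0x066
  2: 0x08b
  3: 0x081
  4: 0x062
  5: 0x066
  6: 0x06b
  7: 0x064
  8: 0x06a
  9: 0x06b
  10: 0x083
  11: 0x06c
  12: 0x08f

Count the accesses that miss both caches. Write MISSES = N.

MISSES = 2

  [0] addr=0x6d blk=6 s=0: MISS | VC []
  [1] addr=0x66 blk=6 s=0: L1-HIT | VC []
  [2] addr=0x8b blk=8 s=0: MISS | VC [6]
  [3] addr=0x81 blk=8 s=0: L1-HIT | VC [6]
  [4] addr=0x62 blk=6 s=0: VC-HIT | VC [8]
  [5] addr=0x66 blk=6 s=0: L1-HIT | VC [8]
  [6] addr=0x6b blk=6 s=0: L1-HIT | VC [8]
  [7] addr=0x64 blk=6 s=0: L1-HIT | VC [8]
  [8] addr=0x6a blk=6 s=0: L1-HIT | VC [8]
  [9] addr=0x6b blk=6 s=0: L1-HIT | VC [8]
  [10] addr=0x83 blk=8 s=0: VC-HIT | VC [6]
  [11] addr=0x6c blk=6 s=0: VC-HIT | VC [8]
  [12] addr=0x8f blk=8 s=0: VC-HIT | VC [6]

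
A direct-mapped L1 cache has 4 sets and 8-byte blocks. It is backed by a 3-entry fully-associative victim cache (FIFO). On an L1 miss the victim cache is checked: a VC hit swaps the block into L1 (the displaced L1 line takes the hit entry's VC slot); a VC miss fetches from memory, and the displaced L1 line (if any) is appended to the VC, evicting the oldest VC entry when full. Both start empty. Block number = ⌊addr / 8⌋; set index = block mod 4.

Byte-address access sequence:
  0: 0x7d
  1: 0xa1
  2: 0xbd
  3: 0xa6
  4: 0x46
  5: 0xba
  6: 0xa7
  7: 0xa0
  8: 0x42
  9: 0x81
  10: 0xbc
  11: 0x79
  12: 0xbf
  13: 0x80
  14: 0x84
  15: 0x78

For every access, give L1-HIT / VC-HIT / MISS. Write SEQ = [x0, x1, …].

0: 0x7d (blk 15, set 3) → MISS  vc=[]
1: 0xa1 (blk 20, set 0) → MISS  vc=[]
2: 0xbd (blk 23, set 3) → MISS  vc=[15]
3: 0xa6 (blk 20, set 0) → L1-HIT  vc=[15]
4: 0x46 (blk 8, set 0) → MISS  vc=[15, 20]
5: 0xba (blk 23, set 3) → L1-HIT  vc=[15, 20]
6: 0xa7 (blk 20, set 0) → VC-HIT  vc=[15, 8]
7: 0xa0 (blk 20, set 0) → L1-HIT  vc=[15, 8]
8: 0x42 (blk 8, set 0) → VC-HIT  vc=[15, 20]
9: 0x81 (blk 16, set 0) → MISS  vc=[15, 20, 8]
10: 0xbc (blk 23, set 3) → L1-HIT  vc=[15, 20, 8]
11: 0x79 (blk 15, set 3) → VC-HIT  vc=[23, 20, 8]
12: 0xbf (blk 23, set 3) → VC-HIT  vc=[15, 20, 8]
13: 0x80 (blk 16, set 0) → L1-HIT  vc=[15, 20, 8]
14: 0x84 (blk 16, set 0) → L1-HIT  vc=[15, 20, 8]
15: 0x78 (blk 15, set 3) → VC-HIT  vc=[23, 20, 8]

SEQ = [MISS, MISS, MISS, L1-HIT, MISS, L1-HIT, VC-HIT, L1-HIT, VC-HIT, MISS, L1-HIT, VC-HIT, VC-HIT, L1-HIT, L1-HIT, VC-HIT]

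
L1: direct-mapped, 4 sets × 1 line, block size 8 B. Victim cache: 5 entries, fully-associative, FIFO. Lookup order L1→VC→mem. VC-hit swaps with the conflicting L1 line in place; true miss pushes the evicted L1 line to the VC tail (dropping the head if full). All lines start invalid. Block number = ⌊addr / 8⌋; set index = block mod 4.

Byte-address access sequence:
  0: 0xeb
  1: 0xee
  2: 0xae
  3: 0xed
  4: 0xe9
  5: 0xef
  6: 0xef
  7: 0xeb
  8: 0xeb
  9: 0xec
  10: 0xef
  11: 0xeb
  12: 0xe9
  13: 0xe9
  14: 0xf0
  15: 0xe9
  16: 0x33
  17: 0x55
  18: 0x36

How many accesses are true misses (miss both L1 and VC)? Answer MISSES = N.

MISSES = 5

  [0] addr=0xeb blk=29 s=1: MISS | VC []
  [1] addr=0xee blk=29 s=1: L1-HIT | VC []
  [2] addr=0xae blk=21 s=1: MISS | VC [29]
  [3] addr=0xed blk=29 s=1: VC-HIT | VC [21]
  [4] addr=0xe9 blk=29 s=1: L1-HIT | VC [21]
  [5] addr=0xef blk=29 s=1: L1-HIT | VC [21]
  [6] addr=0xef blk=29 s=1: L1-HIT | VC [21]
  [7] addr=0xeb blk=29 s=1: L1-HIT | VC [21]
  [8] addr=0xeb blk=29 s=1: L1-HIT | VC [21]
  [9] addr=0xec blk=29 s=1: L1-HIT | VC [21]
  [10] addr=0xef blk=29 s=1: L1-HIT | VC [21]
  [11] addr=0xeb blk=29 s=1: L1-HIT | VC [21]
  [12] addr=0xe9 blk=29 s=1: L1-HIT | VC [21]
  [13] addr=0xe9 blk=29 s=1: L1-HIT | VC [21]
  [14] addr=0xf0 blk=30 s=2: MISS | VC [21]
  [15] addr=0xe9 blk=29 s=1: L1-HIT | VC [21]
  [16] addr=0x33 blk=6 s=2: MISS | VC [21, 30]
  [17] addr=0x55 blk=10 s=2: MISS | VC [21, 30, 6]
  [18] addr=0x36 blk=6 s=2: VC-HIT | VC [21, 30, 10]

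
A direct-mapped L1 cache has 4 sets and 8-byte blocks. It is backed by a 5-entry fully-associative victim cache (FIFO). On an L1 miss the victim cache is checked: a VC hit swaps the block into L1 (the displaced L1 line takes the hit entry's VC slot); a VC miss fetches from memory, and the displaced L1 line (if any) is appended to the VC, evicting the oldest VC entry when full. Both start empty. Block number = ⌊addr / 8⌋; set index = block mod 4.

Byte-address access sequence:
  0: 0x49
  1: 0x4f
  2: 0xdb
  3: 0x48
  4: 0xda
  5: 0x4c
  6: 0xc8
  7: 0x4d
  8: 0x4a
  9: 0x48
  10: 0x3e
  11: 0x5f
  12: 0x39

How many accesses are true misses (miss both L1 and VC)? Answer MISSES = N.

MISSES = 5

#0 0x49→b9/s1 MISS; vc=[]
#1 0x4f→b9/s1 L1-HIT; vc=[]
#2 0xdb→b27/s3 MISS; vc=[]
#3 0x48→b9/s1 L1-HIT; vc=[]
#4 0xda→b27/s3 L1-HIT; vc=[]
#5 0x4c→b9/s1 L1-HIT; vc=[]
#6 0xc8→b25/s1 MISS; vc=[9]
#7 0x4d→b9/s1 VC-HIT; vc=[25]
#8 0x4a→b9/s1 L1-HIT; vc=[25]
#9 0x48→b9/s1 L1-HIT; vc=[25]
#10 0x3e→b7/s3 MISS; vc=[25,27]
#11 0x5f→b11/s3 MISS; vc=[25,27,7]
#12 0x39→b7/s3 VC-HIT; vc=[25,27,11]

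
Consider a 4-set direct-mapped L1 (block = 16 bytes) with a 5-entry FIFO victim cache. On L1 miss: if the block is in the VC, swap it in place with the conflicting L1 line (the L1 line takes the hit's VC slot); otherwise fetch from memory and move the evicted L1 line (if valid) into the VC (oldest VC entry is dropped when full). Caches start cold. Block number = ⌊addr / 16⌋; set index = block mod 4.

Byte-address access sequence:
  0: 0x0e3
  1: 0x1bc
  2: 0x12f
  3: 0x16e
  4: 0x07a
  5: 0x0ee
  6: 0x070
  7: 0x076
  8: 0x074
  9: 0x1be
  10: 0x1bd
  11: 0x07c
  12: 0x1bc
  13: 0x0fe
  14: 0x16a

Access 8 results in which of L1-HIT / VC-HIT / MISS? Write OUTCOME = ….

OUTCOME = L1-HIT

#0 0xe3→b14/s2 MISS; vc=[]
#1 0x1bc→b27/s3 MISS; vc=[]
#2 0x12f→b18/s2 MISS; vc=[14]
#3 0x16e→b22/s2 MISS; vc=[14,18]
#4 0x7a→b7/s3 MISS; vc=[14,18,27]
#5 0xee→b14/s2 VC-HIT; vc=[22,18,27]
#6 0x70→b7/s3 L1-HIT; vc=[22,18,27]
#7 0x76→b7/s3 L1-HIT; vc=[22,18,27]
#8 0x74→b7/s3 L1-HIT; vc=[22,18,27]
#9 0x1be→b27/s3 VC-HIT; vc=[22,18,7]
#10 0x1bd→b27/s3 L1-HIT; vc=[22,18,7]
#11 0x7c→b7/s3 VC-HIT; vc=[22,18,27]
#12 0x1bc→b27/s3 VC-HIT; vc=[22,18,7]
#13 0xfe→b15/s3 MISS; vc=[22,18,7,27]
#14 0x16a→b22/s2 VC-HIT; vc=[14,18,7,27]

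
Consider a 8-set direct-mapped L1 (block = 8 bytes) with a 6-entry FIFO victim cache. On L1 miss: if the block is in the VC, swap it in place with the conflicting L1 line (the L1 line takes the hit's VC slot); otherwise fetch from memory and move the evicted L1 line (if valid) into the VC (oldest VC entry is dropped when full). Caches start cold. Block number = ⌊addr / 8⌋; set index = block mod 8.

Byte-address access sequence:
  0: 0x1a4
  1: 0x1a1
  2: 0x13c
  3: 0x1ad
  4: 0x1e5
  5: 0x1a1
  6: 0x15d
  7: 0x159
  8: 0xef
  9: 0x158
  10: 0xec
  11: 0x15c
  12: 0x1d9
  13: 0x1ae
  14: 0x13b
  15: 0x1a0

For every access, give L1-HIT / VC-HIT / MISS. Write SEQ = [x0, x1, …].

SEQ = [MISS, L1-HIT, MISS, MISS, MISS, VC-HIT, MISS, L1-HIT, MISS, L1-HIT, L1-HIT, L1-HIT, MISS, VC-HIT, L1-HIT, L1-HIT]

  [0] addr=0x1a4 blk=52 s=4: MISS | VC []
  [1] addr=0x1a1 blk=52 s=4: L1-HIT | VC []
  [2] addr=0x13c blk=39 s=7: MISS | VC []
  [3] addr=0x1ad blk=53 s=5: MISS | VC []
  [4] addr=0x1e5 blk=60 s=4: MISS | VC [52]
  [5] addr=0x1a1 blk=52 s=4: VC-HIT | VC [60]
  [6] addr=0x15d blk=43 s=3: MISS | VC [60]
  [7] addr=0x159 blk=43 s=3: L1-HIT | VC [60]
  [8] addr=0xef blk=29 s=5: MISS | VC [60, 53]
  [9] addr=0x158 blk=43 s=3: L1-HIT | VC [60, 53]
  [10] addr=0xec blk=29 s=5: L1-HIT | VC [60, 53]
  [11] addr=0x15c blk=43 s=3: L1-HIT | VC [60, 53]
  [12] addr=0x1d9 blk=59 s=3: MISS | VC [60, 53, 43]
  [13] addr=0x1ae blk=53 s=5: VC-HIT | VC [60, 29, 43]
  [14] addr=0x13b blk=39 s=7: L1-HIT | VC [60, 29, 43]
  [15] addr=0x1a0 blk=52 s=4: L1-HIT | VC [60, 29, 43]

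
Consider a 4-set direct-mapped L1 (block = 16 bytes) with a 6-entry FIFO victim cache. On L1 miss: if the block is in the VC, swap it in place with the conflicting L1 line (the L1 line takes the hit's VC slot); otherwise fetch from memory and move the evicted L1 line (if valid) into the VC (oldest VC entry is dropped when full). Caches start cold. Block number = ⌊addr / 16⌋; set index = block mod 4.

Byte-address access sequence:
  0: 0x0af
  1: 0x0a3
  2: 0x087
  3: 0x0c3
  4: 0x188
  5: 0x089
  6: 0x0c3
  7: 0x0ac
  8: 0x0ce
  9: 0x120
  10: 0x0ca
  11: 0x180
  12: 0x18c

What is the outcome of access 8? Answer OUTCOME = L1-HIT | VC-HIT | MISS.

OUTCOME = L1-HIT

  [0] addr=0xaf blk=10 s=2: MISS | VC []
  [1] addr=0xa3 blk=10 s=2: L1-HIT | VC []
  [2] addr=0x87 blk=8 s=0: MISS | VC []
  [3] addr=0xc3 blk=12 s=0: MISS | VC [8]
  [4] addr=0x188 blk=24 s=0: MISS | VC [8, 12]
  [5] addr=0x89 blk=8 s=0: VC-HIT | VC [24, 12]
  [6] addr=0xc3 blk=12 s=0: VC-HIT | VC [24, 8]
  [7] addr=0xac blk=10 s=2: L1-HIT | VC [24, 8]
  [8] addr=0xce blk=12 s=0: L1-HIT | VC [24, 8]
  [9] addr=0x120 blk=18 s=2: MISS | VC [24, 8, 10]
  [10] addr=0xca blk=12 s=0: L1-HIT | VC [24, 8, 10]
  [11] addr=0x180 blk=24 s=0: VC-HIT | VC [12, 8, 10]
  [12] addr=0x18c blk=24 s=0: L1-HIT | VC [12, 8, 10]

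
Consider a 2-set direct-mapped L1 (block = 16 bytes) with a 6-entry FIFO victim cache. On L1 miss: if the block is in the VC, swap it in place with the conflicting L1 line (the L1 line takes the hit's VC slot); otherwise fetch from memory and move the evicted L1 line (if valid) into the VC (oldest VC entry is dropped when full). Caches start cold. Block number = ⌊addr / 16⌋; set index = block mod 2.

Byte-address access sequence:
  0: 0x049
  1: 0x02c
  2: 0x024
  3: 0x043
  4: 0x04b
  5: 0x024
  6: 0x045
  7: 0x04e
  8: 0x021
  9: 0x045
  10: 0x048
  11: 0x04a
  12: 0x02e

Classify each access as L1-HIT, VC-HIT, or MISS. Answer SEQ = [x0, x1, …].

  [0] addr=0x49 blk=4 s=0: MISS | VC []
  [1] addr=0x2c blk=2 s=0: MISS | VC [4]
  [2] addr=0x24 blk=2 s=0: L1-HIT | VC [4]
  [3] addr=0x43 blk=4 s=0: VC-HIT | VC [2]
  [4] addr=0x4b blk=4 s=0: L1-HIT | VC [2]
  [5] addr=0x24 blk=2 s=0: VC-HIT | VC [4]
  [6] addr=0x45 blk=4 s=0: VC-HIT | VC [2]
  [7] addr=0x4e blk=4 s=0: L1-HIT | VC [2]
  [8] addr=0x21 blk=2 s=0: VC-HIT | VC [4]
  [9] addr=0x45 blk=4 s=0: VC-HIT | VC [2]
  [10] addr=0x48 blk=4 s=0: L1-HIT | VC [2]
  [11] addr=0x4a blk=4 s=0: L1-HIT | VC [2]
  [12] addr=0x2e blk=2 s=0: VC-HIT | VC [4]

SEQ = [MISS, MISS, L1-HIT, VC-HIT, L1-HIT, VC-HIT, VC-HIT, L1-HIT, VC-HIT, VC-HIT, L1-HIT, L1-HIT, VC-HIT]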